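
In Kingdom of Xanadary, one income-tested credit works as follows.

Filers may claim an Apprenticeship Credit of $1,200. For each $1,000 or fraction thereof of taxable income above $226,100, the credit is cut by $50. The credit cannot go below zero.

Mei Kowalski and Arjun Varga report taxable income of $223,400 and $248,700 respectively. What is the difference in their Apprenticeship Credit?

$1,150

Mei ($223,400): Apprenticeship Credit: $223,400 is at or below the $226,100 threshold, so the full $1,200 applies.
Arjun ($248,700): Apprenticeship Credit: income exceeds $226,100 by $22,600, which is 23 full-or-partial $1,000 increments; reduction = 23 × $50 = $1,150, leaving $50.
Difference: |$1,200 − $50| = $1,150.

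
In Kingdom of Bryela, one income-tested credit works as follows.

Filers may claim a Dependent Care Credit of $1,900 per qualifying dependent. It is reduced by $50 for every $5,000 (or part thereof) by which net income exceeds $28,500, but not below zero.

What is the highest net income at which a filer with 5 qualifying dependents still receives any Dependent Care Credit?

Full credit = 5 × $1,900 = $9,500.
After 189 increments the reduction is 189 × $50 = $9,450, leaving $50; one more increment wipes it out. Increment 189 ends at excess 189 × $5,000 = $945,000, so the highest qualifying income is $28,500 + $945,000 = $973,500.

$973,500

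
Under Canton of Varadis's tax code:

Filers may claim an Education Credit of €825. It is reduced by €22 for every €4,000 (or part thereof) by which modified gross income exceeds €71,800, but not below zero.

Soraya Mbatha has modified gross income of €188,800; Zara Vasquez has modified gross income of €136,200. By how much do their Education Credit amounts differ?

Soraya (€188,800): Education Credit: income exceeds €71,800 by €117,000, which is 30 full-or-partial €4,000 increments; reduction = 30 × €22 = €660, leaving €165.
Zara (€136,200): Education Credit: income exceeds €71,800 by €64,400, which is 17 full-or-partial €4,000 increments; reduction = 17 × €22 = €374, leaving €451.
Difference: |€165 − €451| = €286.

€286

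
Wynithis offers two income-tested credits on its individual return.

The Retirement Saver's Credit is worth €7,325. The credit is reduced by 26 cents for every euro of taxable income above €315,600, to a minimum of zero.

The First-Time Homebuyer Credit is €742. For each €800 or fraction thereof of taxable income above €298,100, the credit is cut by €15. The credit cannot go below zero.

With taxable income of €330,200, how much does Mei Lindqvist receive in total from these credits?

€3,656

Retirement Saver's Credit: 26% of the €14,600 excess over €315,600 is €3,796; credit = €7,325 − €3,796 = €3,529.
First-Time Homebuyer Credit: income exceeds €298,100 by €32,100, which is 41 full-or-partial €800 increments; reduction = 41 × €15 = €615, leaving €127.
Total: €3,529 + €127 = €3,656.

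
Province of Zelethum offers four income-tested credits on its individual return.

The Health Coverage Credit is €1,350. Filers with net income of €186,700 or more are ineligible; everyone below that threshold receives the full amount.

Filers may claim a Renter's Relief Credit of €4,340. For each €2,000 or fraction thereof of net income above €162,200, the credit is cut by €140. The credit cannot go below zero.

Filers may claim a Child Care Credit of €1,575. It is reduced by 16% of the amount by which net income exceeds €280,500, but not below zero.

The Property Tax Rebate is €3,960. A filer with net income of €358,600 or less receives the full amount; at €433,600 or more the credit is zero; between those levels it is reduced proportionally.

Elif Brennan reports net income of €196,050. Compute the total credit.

€7,495

Health Coverage Credit: €196,050 meets or exceeds the €186,700 cutoff, so the credit is €0.
Renter's Relief Credit: income exceeds €162,200 by €33,850, which is 17 full-or-partial €2,000 increments; reduction = 17 × €140 = €2,380, leaving €1,960.
Child Care Credit: €196,050 is at or below the €280,500 threshold, so the full €1,575 applies.
Property Tax Rebate: €196,050 is at or below the €358,600 threshold, so the full €3,960 applies.
Total: €0 + €1,960 + €1,575 + €3,960 = €7,495.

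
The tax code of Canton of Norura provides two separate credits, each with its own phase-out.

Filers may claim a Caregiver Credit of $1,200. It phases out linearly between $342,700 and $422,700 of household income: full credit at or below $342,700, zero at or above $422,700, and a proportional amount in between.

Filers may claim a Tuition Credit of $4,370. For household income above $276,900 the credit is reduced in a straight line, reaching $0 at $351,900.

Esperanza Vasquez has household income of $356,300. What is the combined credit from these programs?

$996

Caregiver Credit: $356,300 is $13,600 into a $80,000 phase-out range, leaving 66,400/80,000 of the credit: $1,200 × 66,400/80,000 = $996.
Tuition Credit: $356,300 is at or above $351,900, so the credit is $0.
Total: $996 + $0 = $996.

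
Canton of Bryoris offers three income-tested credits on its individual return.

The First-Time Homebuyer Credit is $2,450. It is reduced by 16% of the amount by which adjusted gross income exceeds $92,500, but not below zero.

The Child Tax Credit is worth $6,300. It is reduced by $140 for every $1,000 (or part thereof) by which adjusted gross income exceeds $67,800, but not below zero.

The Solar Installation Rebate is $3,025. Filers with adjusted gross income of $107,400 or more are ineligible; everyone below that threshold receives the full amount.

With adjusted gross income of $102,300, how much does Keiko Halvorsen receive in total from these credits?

$5,307

First-Time Homebuyer Credit: 16% of the $9,800 excess over $92,500 is $1,568; credit = $2,450 − $1,568 = $882.
Child Tax Credit: income exceeds $67,800 by $34,500, which is 35 full-or-partial $1,000 increments; reduction = 35 × $140 = $4,900, leaving $1,400.
Solar Installation Rebate: $102,300 is below the $107,400 cutoff, so the full $3,025 applies.
Total: $882 + $1,400 + $3,025 = $5,307.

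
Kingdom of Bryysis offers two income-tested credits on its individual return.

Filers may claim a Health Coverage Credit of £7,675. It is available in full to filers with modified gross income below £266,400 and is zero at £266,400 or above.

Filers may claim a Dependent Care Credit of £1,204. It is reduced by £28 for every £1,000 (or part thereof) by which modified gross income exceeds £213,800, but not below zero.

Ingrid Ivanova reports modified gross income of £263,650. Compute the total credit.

Health Coverage Credit: £263,650 is below the £266,400 cutoff, so the full £7,675 applies.
Dependent Care Credit: income exceeds £213,800 by £49,850 → 50 increments × £28 = £1,400 ≥ base, so the credit is £0.
Total: £7,675 + £0 = £7,675.

£7,675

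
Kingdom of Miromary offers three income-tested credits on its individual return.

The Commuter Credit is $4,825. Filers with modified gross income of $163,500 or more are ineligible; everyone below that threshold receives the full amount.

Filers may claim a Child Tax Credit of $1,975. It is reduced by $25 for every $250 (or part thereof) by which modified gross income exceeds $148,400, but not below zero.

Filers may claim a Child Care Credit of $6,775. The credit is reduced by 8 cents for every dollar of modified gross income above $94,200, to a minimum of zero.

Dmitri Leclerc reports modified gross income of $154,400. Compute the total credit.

$8,159

Commuter Credit: $154,400 is below the $163,500 cutoff, so the full $4,825 applies.
Child Tax Credit: income exceeds $148,400 by $6,000, which is 24 full-or-partial $250 increments; reduction = 24 × $25 = $600, leaving $1,375.
Child Care Credit: 8% of the $60,200 excess over $94,200 is $4,816; credit = $6,775 − $4,816 = $1,959.
Total: $4,825 + $1,375 + $1,959 = $8,159.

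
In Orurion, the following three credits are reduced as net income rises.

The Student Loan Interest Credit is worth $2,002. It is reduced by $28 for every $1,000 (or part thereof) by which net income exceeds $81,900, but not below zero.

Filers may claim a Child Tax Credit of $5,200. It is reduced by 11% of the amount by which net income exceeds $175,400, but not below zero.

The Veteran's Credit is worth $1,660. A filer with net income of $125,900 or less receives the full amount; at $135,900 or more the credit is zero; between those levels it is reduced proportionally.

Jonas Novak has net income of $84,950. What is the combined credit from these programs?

$8,750

Student Loan Interest Credit: income exceeds $81,900 by $3,050, which is 4 full-or-partial $1,000 increments; reduction = 4 × $28 = $112, leaving $1,890.
Child Tax Credit: $84,950 is at or below the $175,400 threshold, so the full $5,200 applies.
Veteran's Credit: $84,950 is at or below the $125,900 threshold, so the full $1,660 applies.
Total: $1,890 + $5,200 + $1,660 = $8,750.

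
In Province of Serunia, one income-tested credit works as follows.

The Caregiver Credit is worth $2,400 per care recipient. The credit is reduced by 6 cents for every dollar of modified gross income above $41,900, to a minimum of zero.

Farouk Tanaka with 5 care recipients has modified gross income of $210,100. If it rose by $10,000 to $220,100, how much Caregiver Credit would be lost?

$600

At $210,100 — base = 5 × $2,400 = $12,000. 6% of the $168,200 excess over $41,900 is $10,092; credit = $12,000 − $10,092 = $1,908.
At $220,100 — base = 5 × $2,400 = $12,000. 6% of the $178,200 excess over $41,900 is $10,692; credit = $12,000 − $10,692 = $1,308.
Lost: $1,908 − $1,308 = $600.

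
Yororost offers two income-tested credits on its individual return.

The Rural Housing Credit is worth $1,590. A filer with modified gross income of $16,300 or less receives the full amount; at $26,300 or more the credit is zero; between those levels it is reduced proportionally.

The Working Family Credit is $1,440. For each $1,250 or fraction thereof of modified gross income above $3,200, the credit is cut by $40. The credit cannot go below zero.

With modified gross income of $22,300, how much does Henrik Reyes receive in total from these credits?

Rural Housing Credit: $22,300 is $6,000 into a $10,000 phase-out range, leaving 4,000/10,000 of the credit: $1,590 × 4,000/10,000 = $636.
Working Family Credit: income exceeds $3,200 by $19,100, which is 16 full-or-partial $1,250 increments; reduction = 16 × $40 = $640, leaving $800.
Total: $636 + $800 = $1,436.

$1,436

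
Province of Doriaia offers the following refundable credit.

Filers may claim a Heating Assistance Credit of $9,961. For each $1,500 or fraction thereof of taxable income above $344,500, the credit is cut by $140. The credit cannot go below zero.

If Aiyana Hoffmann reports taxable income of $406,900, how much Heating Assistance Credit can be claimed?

$4,081

Heating Assistance Credit: income exceeds $344,500 by $62,400, which is 42 full-or-partial $1,500 increments; reduction = 42 × $140 = $5,880, leaving $4,081.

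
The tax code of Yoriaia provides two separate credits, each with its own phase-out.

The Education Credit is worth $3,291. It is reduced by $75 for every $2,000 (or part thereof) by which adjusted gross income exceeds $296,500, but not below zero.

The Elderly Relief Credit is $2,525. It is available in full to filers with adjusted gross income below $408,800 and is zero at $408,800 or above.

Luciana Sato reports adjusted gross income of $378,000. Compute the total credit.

$2,741

Education Credit: income exceeds $296,500 by $81,500, which is 41 full-or-partial $2,000 increments; reduction = 41 × $75 = $3,075, leaving $216.
Elderly Relief Credit: $378,000 is below the $408,800 cutoff, so the full $2,525 applies.
Total: $216 + $2,525 = $2,741.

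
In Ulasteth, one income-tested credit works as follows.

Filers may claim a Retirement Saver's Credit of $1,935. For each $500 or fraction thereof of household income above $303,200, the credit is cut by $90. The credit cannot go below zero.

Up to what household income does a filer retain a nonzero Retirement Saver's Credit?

After 21 increments the reduction is 21 × $90 = $1,890, leaving $45; one more increment wipes it out. Increment 21 ends at excess 21 × $500 = $10,500, so the highest qualifying income is $303,200 + $10,500 = $313,700.

$313,700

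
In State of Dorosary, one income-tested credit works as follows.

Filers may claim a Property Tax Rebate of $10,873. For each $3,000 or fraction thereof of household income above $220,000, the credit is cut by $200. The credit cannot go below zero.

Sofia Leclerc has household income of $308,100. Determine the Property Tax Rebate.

Property Tax Rebate: income exceeds $220,000 by $88,100, which is 30 full-or-partial $3,000 increments; reduction = 30 × $200 = $6,000, leaving $4,873.

$4,873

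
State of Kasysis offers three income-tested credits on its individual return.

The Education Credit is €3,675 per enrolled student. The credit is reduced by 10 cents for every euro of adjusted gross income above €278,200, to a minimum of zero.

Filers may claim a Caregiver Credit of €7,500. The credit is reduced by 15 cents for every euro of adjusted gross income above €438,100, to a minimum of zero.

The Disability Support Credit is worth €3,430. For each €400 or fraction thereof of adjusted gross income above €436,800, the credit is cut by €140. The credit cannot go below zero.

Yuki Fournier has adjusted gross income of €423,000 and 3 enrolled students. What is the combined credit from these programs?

€10,930

Education Credit: base = 3 × €3,675 = €11,025. 10% of the €144,800 excess over €278,200 is €14,480 ≥ base, so the credit is €0.
Caregiver Credit: €423,000 is at or below the €438,100 threshold, so the full €7,500 applies.
Disability Support Credit: €423,000 is at or below the €436,800 threshold, so the full €3,430 applies.
Total: €0 + €7,500 + €3,430 = €10,930.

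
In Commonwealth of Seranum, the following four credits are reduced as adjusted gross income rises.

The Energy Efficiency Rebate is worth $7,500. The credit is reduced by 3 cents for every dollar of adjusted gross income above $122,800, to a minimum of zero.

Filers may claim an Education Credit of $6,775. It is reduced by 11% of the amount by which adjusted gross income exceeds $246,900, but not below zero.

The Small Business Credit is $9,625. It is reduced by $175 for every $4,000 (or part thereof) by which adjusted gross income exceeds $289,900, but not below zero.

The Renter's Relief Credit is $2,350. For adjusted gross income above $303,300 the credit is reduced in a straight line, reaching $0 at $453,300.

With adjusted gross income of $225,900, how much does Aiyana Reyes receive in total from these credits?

$23,157

Energy Efficiency Rebate: 3% of the $103,100 excess over $122,800 is $3,093; credit = $7,500 − $3,093 = $4,407.
Education Credit: $225,900 is at or below the $246,900 threshold, so the full $6,775 applies.
Small Business Credit: $225,900 is at or below the $289,900 threshold, so the full $9,625 applies.
Renter's Relief Credit: $225,900 is at or below the $303,300 threshold, so the full $2,350 applies.
Total: $4,407 + $6,775 + $9,625 + $2,350 = $23,157.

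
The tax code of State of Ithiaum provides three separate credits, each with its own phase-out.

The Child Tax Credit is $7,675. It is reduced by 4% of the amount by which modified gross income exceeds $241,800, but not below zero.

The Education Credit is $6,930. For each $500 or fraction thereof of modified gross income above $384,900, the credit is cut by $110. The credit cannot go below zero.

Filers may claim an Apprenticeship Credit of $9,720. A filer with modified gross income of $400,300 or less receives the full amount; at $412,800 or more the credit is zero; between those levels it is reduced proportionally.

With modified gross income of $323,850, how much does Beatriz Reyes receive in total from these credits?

$21,043

Child Tax Credit: 4% of the $82,050 excess over $241,800 is $3,282; credit = $7,675 − $3,282 = $4,393.
Education Credit: $323,850 is at or below the $384,900 threshold, so the full $6,930 applies.
Apprenticeship Credit: $323,850 is at or below the $400,300 threshold, so the full $9,720 applies.
Total: $4,393 + $6,930 + $9,720 = $21,043.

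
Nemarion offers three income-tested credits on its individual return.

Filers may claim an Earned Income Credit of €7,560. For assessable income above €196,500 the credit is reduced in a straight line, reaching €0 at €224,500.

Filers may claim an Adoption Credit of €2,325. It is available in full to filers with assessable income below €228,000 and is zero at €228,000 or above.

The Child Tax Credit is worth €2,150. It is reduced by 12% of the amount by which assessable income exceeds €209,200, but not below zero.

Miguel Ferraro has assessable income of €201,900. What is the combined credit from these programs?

€10,577

Earned Income Credit: €201,900 is €5,400 into a €28,000 phase-out range, leaving 22,600/28,000 of the credit: €7,560 × 22,600/28,000 = €6,102.
Adoption Credit: €201,900 is below the €228,000 cutoff, so the full €2,325 applies.
Child Tax Credit: €201,900 is at or below the €209,200 threshold, so the full €2,150 applies.
Total: €6,102 + €2,325 + €2,150 = €10,577.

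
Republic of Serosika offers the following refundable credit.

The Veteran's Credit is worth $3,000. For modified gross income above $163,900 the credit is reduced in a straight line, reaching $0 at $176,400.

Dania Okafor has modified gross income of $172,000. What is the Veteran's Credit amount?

$1,056

Veteran's Credit: $172,000 is $8,100 into a $12,500 phase-out range, leaving 4,400/12,500 of the credit: $3,000 × 4,400/12,500 = $1,056.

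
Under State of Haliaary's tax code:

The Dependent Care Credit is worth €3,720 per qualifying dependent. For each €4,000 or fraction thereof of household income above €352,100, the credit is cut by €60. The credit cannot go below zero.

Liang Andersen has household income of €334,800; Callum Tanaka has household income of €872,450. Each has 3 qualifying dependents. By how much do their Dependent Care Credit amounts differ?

€7,860

Liang (€334,800): Dependent Care Credit: base = 3 × €3,720 = €11,160. €334,800 is at or below the €352,100 threshold, so the full €11,160 applies.
Callum (€872,450): Dependent Care Credit: base = 3 × €3,720 = €11,160. income exceeds €352,100 by €520,350, which is 131 full-or-partial €4,000 increments; reduction = 131 × €60 = €7,860, leaving €3,300.
Difference: |€11,160 − €3,300| = €7,860.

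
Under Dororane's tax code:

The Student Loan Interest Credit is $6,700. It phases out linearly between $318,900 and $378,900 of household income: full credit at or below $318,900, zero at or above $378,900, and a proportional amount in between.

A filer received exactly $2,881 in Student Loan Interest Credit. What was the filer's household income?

$2,881 is 2,881/6,700 of the full $6,700, so 3,819/6,700 of the $60,000 range has been used: income = $318,900 + $60,000 × 3,819/6,700 = $353,100.

$353,100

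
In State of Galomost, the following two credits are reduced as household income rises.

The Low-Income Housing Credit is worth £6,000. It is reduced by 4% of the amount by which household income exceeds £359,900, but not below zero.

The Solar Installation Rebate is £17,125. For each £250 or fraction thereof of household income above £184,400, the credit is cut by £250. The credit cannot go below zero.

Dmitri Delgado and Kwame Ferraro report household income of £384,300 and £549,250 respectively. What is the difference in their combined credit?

Dmitri (£384,300): Low-Income Housing Credit: 4% of the £24,400 excess over £359,900 is £976; credit = £6,000 − £976 = £5,024. Solar Installation Rebate: income exceeds £184,400 by £199,900 → 800 increments × £250 = £200,000 ≥ base, so the credit is £0. total £5,024 + £0 = £5,024
Kwame (£549,250): Low-Income Housing Credit: 4% of the £189,350 excess over £359,900 is £7,574 ≥ base, so the credit is £0. Solar Installation Rebate: income exceeds £184,400 by £364,850 → 1460 increments × £250 = £365,000 ≥ base, so the credit is £0. total £0 + £0 = £0
Difference: |£5,024 − £0| = £5,024.

£5,024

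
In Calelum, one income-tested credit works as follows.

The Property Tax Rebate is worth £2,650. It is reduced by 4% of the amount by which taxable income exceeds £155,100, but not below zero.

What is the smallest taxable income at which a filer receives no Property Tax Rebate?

£221,350

The credit falls by 4% of each pound above £155,100, so it reaches zero when the excess is £2,650 / 4% = £66,250: income = £155,100 + £66,250 = £221,350.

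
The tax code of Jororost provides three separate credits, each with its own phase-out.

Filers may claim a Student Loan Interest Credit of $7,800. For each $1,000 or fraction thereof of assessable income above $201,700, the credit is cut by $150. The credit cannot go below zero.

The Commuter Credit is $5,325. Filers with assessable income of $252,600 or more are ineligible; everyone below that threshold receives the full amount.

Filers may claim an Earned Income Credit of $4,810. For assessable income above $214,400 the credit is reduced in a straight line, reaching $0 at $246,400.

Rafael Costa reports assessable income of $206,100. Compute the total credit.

Student Loan Interest Credit: income exceeds $201,700 by $4,400, which is 5 full-or-partial $1,000 increments; reduction = 5 × $150 = $750, leaving $7,050.
Commuter Credit: $206,100 is below the $252,600 cutoff, so the full $5,325 applies.
Earned Income Credit: $206,100 is at or below the $214,400 threshold, so the full $4,810 applies.
Total: $7,050 + $5,325 + $4,810 = $17,185.

$17,185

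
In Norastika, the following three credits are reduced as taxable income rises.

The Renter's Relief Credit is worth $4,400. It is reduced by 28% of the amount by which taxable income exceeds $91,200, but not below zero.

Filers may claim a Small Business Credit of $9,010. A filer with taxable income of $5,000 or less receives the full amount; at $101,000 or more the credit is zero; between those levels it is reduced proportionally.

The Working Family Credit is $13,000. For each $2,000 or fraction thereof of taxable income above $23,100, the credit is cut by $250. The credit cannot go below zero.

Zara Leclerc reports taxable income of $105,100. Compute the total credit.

$3,258

Renter's Relief Credit: 28% of the $13,900 excess over $91,200 is $3,892; credit = $4,400 − $3,892 = $508.
Small Business Credit: $105,100 is at or above $101,000, so the credit is $0.
Working Family Credit: income exceeds $23,100 by $82,000, which is 41 full-or-partial $2,000 increments; reduction = 41 × $250 = $10,250, leaving $2,750.
Total: $508 + $0 + $2,750 = $3,258.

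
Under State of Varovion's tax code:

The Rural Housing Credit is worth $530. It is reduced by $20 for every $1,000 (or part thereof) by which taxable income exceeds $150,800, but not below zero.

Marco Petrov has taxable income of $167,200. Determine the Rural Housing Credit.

Rural Housing Credit: income exceeds $150,800 by $16,400, which is 17 full-or-partial $1,000 increments; reduction = 17 × $20 = $340, leaving $190.

$190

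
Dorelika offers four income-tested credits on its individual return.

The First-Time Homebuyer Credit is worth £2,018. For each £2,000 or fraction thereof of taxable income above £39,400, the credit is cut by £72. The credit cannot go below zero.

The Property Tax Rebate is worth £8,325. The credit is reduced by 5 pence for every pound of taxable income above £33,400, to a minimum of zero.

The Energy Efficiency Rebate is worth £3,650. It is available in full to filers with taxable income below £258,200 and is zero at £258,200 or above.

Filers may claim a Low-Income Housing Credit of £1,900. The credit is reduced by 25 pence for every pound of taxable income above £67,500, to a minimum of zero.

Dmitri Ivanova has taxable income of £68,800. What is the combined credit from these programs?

£12,718

First-Time Homebuyer Credit: income exceeds £39,400 by £29,400, which is 15 full-or-partial £2,000 increments; reduction = 15 × £72 = £1,080, leaving £938.
Property Tax Rebate: 5% of the £35,400 excess over £33,400 is £1,770; credit = £8,325 − £1,770 = £6,555.
Energy Efficiency Rebate: £68,800 is below the £258,200 cutoff, so the full £3,650 applies.
Low-Income Housing Credit: 25% of the £1,300 excess over £67,500 is £325; credit = £1,900 − £325 = £1,575.
Total: £938 + £6,555 + £3,650 + £1,575 = £12,718.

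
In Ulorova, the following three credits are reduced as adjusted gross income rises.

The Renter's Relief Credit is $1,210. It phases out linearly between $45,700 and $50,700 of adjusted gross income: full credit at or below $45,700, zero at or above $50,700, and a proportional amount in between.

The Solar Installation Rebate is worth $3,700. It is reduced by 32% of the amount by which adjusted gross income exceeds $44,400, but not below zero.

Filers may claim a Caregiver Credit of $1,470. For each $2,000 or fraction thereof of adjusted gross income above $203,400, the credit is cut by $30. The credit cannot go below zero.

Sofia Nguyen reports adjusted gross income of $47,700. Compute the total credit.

$4,840

Renter's Relief Credit: $47,700 is $2,000 into a $5,000 phase-out range, leaving 3,000/5,000 of the credit: $1,210 × 3,000/5,000 = $726.
Solar Installation Rebate: 32% of the $3,300 excess over $44,400 is $1,056; credit = $3,700 − $1,056 = $2,644.
Caregiver Credit: $47,700 is at or below the $203,400 threshold, so the full $1,470 applies.
Total: $726 + $2,644 + $1,470 = $4,840.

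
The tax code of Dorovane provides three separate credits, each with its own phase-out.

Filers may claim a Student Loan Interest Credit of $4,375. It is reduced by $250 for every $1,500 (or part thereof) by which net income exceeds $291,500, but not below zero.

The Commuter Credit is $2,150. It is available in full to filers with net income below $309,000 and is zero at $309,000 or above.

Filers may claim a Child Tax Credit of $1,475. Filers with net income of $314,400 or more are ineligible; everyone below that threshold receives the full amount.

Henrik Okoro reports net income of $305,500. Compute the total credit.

Student Loan Interest Credit: income exceeds $291,500 by $14,000, which is 10 full-or-partial $1,500 increments; reduction = 10 × $250 = $2,500, leaving $1,875.
Commuter Credit: $305,500 is below the $309,000 cutoff, so the full $2,150 applies.
Child Tax Credit: $305,500 is below the $314,400 cutoff, so the full $1,475 applies.
Total: $1,875 + $2,150 + $1,475 = $5,500.

$5,500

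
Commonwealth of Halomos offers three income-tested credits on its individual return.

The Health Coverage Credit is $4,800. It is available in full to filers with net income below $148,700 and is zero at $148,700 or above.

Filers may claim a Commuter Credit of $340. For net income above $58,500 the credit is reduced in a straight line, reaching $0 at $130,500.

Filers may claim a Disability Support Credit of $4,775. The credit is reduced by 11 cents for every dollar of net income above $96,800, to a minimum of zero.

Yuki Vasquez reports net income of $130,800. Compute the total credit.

Health Coverage Credit: $130,800 is below the $148,700 cutoff, so the full $4,800 applies.
Commuter Credit: $130,800 is at or above $130,500, so the credit is $0.
Disability Support Credit: 11% of the $34,000 excess over $96,800 is $3,740; credit = $4,775 − $3,740 = $1,035.
Total: $4,800 + $0 + $1,035 = $5,835.

$5,835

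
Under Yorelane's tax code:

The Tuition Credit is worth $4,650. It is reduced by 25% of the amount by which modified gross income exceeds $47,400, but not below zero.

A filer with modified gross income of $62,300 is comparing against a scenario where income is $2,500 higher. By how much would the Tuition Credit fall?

$625

At $62,300 — 25% of the $14,900 excess over $47,400 is $3,725; credit = $4,650 − $3,725 = $925.
At $64,800 — 25% of the $17,400 excess over $47,400 is $4,350; credit = $4,650 − $4,350 = $300.
Lost: $925 − $300 = $625.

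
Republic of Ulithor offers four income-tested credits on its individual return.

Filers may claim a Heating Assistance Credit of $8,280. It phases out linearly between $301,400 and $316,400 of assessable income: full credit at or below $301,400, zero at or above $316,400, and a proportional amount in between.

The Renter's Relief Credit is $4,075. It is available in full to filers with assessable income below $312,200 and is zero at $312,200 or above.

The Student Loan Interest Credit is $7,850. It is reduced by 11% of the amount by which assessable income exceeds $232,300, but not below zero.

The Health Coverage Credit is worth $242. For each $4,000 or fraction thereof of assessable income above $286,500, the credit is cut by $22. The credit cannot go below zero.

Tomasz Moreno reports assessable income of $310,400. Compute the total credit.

Heating Assistance Credit: $310,400 is $9,000 into a $15,000 phase-out range, leaving 6,000/15,000 of the credit: $8,280 × 6,000/15,000 = $3,312.
Renter's Relief Credit: $310,400 is below the $312,200 cutoff, so the full $4,075 applies.
Student Loan Interest Credit: 11% of the $78,100 excess over $232,300 is $8,591 ≥ base, so the credit is $0.
Health Coverage Credit: income exceeds $286,500 by $23,900, which is 6 full-or-partial $4,000 increments; reduction = 6 × $22 = $132, leaving $110.
Total: $3,312 + $4,075 + $0 + $110 = $7,497.

$7,497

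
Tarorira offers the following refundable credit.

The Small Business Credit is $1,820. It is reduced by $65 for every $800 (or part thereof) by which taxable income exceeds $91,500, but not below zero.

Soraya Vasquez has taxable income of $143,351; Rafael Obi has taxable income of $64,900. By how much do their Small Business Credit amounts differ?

$1,820

Soraya ($143,351): Small Business Credit: income exceeds $91,500 by $51,851 → 65 increments × $65 = $4,225 ≥ base, so the credit is $0.
Rafael ($64,900): Small Business Credit: $64,900 is at or below the $91,500 threshold, so the full $1,820 applies.
Difference: |$0 − $1,820| = $1,820.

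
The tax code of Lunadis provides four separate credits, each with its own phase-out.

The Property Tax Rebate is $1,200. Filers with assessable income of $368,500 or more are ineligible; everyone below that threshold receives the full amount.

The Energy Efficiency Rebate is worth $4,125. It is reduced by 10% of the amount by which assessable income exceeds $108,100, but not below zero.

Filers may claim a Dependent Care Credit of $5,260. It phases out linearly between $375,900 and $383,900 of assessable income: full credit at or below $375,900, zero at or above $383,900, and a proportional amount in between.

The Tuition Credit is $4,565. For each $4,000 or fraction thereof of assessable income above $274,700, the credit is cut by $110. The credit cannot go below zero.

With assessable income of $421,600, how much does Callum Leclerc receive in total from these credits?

Property Tax Rebate: $421,600 meets or exceeds the $368,500 cutoff, so the credit is $0.
Energy Efficiency Rebate: 10% of the $313,500 excess over $108,100 is $31,350 ≥ base, so the credit is $0.
Dependent Care Credit: $421,600 is at or above $383,900, so the credit is $0.
Tuition Credit: income exceeds $274,700 by $146,900, which is 37 full-or-partial $4,000 increments; reduction = 37 × $110 = $4,070, leaving $495.
Total: $0 + $0 + $0 + $495 = $495.

$495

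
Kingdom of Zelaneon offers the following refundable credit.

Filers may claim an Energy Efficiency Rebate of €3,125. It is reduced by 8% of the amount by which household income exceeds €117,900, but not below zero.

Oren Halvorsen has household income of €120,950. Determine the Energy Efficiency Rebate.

Energy Efficiency Rebate: 8% of the €3,050 excess over €117,900 is €244; credit = €3,125 − €244 = €2,881.

€2,881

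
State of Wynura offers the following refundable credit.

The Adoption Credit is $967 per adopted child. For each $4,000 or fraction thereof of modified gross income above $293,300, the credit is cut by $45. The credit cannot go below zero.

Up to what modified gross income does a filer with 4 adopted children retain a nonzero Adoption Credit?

Full credit = 4 × $967 = $3,868.
After 85 increments the reduction is 85 × $45 = $3,825, leaving $43; one more increment wipes it out. Increment 85 ends at excess 85 × $4,000 = $340,000, so the highest qualifying income is $293,300 + $340,000 = $633,300.

$633,300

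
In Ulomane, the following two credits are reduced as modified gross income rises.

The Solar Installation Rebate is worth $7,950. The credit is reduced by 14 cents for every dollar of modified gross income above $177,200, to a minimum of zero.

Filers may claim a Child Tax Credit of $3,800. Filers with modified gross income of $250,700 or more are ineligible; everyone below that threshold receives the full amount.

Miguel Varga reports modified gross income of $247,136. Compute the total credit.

$3,800

Solar Installation Rebate: 14% of the $69,936 excess over $177,200 is $9,791.04 ≥ base, so the credit is $0.
Child Tax Credit: $247,136 is below the $250,700 cutoff, so the full $3,800 applies.
Total: $0 + $3,800 = $3,800.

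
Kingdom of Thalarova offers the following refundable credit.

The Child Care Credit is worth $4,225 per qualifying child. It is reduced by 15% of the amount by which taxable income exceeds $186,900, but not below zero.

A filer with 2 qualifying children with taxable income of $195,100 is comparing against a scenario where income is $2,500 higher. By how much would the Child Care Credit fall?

At $195,100 — base = 2 × $4,225 = $8,450. 15% of the $8,200 excess over $186,900 is $1,230; credit = $8,450 − $1,230 = $7,220.
At $197,600 — base = 2 × $4,225 = $8,450. 15% of the $10,700 excess over $186,900 is $1,605; credit = $8,450 − $1,605 = $6,845.
Lost: $7,220 − $6,845 = $375.

$375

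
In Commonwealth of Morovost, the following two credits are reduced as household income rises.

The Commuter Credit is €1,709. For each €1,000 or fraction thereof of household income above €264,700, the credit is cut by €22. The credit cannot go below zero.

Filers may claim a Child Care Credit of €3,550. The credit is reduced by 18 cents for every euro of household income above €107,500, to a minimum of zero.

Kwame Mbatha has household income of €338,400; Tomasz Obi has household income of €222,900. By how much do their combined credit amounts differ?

Kwame (€338,400): Commuter Credit: income exceeds €264,700 by €73,700, which is 74 full-or-partial €1,000 increments; reduction = 74 × €22 = €1,628, leaving €81. Child Care Credit: 18% of the €230,900 excess over €107,500 is €41,562 ≥ base, so the credit is €0. total €81 + €0 = €81
Tomasz (€222,900): Commuter Credit: €222,900 is at or below the €264,700 threshold, so the full €1,709 applies. Child Care Credit: 18% of the €115,400 excess over €107,500 is €20,772 ≥ base, so the credit is €0. total €1,709 + €0 = €1,709
Difference: |€81 − €1,709| = €1,628.

€1,628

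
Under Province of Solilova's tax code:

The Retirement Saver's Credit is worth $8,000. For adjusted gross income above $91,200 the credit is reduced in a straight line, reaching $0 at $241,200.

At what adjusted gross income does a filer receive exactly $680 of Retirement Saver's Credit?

$228,450

$680 is 680/8,000 of the full $8,000, so 7,320/8,000 of the $150,000 range has been used: income = $91,200 + $150,000 × 7,320/8,000 = $228,450.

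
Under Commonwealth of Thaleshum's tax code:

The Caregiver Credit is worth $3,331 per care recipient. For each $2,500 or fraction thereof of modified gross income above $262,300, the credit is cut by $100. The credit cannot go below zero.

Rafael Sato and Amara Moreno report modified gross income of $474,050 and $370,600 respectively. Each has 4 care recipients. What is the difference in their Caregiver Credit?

Rafael ($474,050): Caregiver Credit: base = 4 × $3,331 = $13,324. income exceeds $262,300 by $211,750, which is 85 full-or-partial $2,500 increments; reduction = 85 × $100 = $8,500, leaving $4,824.
Amara ($370,600): Caregiver Credit: base = 4 × $3,331 = $13,324. income exceeds $262,300 by $108,300, which is 44 full-or-partial $2,500 increments; reduction = 44 × $100 = $4,400, leaving $8,924.
Difference: |$4,824 − $8,924| = $4,100.

$4,100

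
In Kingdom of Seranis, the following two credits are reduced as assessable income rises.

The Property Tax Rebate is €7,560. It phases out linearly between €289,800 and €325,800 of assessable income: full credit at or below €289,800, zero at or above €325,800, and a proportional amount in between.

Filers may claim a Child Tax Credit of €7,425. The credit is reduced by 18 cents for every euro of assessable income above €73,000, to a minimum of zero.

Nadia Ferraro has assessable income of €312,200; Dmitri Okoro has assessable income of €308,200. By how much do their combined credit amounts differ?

€840

Nadia (€312,200): Property Tax Rebate: €312,200 is €22,400 into a €36,000 phase-out range, leaving 13,600/36,000 of the credit: €7,560 × 13,600/36,000 = €2,856. Child Tax Credit: 18% of the €239,200 excess over €73,000 is €43,056 ≥ base, so the credit is €0. total €2,856 + €0 = €2,856
Dmitri (€308,200): Property Tax Rebate: €308,200 is €18,400 into a €36,000 phase-out range, leaving 17,600/36,000 of the credit: €7,560 × 17,600/36,000 = €3,696. Child Tax Credit: 18% of the €235,200 excess over €73,000 is €42,336 ≥ base, so the credit is €0. total €3,696 + €0 = €3,696
Difference: |€2,856 − €3,696| = €840.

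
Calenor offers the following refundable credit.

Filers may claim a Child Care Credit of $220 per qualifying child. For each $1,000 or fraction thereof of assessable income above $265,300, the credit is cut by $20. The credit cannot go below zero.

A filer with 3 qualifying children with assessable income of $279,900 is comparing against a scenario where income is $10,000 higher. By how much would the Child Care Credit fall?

At $279,900 — base = 3 × $220 = $660. income exceeds $265,300 by $14,600, which is 15 full-or-partial $1,000 increments; reduction = 15 × $20 = $300, leaving $360.
At $289,900 — base = 3 × $220 = $660. income exceeds $265,300 by $24,600, which is 25 full-or-partial $1,000 increments; reduction = 25 × $20 = $500, leaving $160.
Lost: $360 − $160 = $200.

$200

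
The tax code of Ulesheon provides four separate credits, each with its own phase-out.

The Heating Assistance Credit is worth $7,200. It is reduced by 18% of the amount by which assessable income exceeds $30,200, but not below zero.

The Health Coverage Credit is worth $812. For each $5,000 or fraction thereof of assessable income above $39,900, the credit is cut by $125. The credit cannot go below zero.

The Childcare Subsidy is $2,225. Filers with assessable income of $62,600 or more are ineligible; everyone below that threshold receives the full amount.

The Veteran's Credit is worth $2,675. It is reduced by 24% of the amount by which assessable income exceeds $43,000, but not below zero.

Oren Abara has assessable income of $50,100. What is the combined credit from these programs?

Heating Assistance Credit: 18% of the $19,900 excess over $30,200 is $3,582; credit = $7,200 − $3,582 = $3,618.
Health Coverage Credit: income exceeds $39,900 by $10,200, which is 3 full-or-partial $5,000 increments; reduction = 3 × $125 = $375, leaving $437.
Childcare Subsidy: $50,100 is below the $62,600 cutoff, so the full $2,225 applies.
Veteran's Credit: 24% of the $7,100 excess over $43,000 is $1,704; credit = $2,675 − $1,704 = $971.
Total: $3,618 + $437 + $2,225 + $971 = $7,251.

$7,251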